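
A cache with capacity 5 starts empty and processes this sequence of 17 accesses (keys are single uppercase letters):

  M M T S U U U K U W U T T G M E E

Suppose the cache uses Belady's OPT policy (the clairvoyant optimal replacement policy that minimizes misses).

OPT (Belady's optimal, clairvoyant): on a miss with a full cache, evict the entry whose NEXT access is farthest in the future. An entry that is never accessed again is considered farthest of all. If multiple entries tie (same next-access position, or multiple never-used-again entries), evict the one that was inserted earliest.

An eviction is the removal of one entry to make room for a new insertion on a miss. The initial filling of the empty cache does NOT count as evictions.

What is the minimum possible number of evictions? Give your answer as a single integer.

OPT (Belady) simulation (capacity=5):
  1. access M: MISS. Cache: [M]
  2. access M: HIT. Next use of M: step 15. Cache: [M]
  3. access T: MISS. Cache: [M T]
  4. access S: MISS. Cache: [M T S]
  5. access U: MISS. Cache: [M T S U]
  6. access U: HIT. Next use of U: step 7. Cache: [M T S U]
  7. access U: HIT. Next use of U: step 9. Cache: [M T S U]
  8. access K: MISS. Cache: [M T S U K]
  9. access U: HIT. Next use of U: step 11. Cache: [M T S U K]
  10. access W: MISS, evict S (next use: never). Cache: [M T U K W]
  11. access U: HIT. Next use of U: never. Cache: [M T U K W]
  12. access T: HIT. Next use of T: step 13. Cache: [M T U K W]
  13. access T: HIT. Next use of T: never. Cache: [M T U K W]
  14. access G: MISS, evict T (next use: never). Cache: [M U K W G]
  15. access M: HIT. Next use of M: never. Cache: [M U K W G]
  16. access E: MISS, evict M (next use: never). Cache: [U K W G E]
  17. access E: HIT. Next use of E: never. Cache: [U K W G E]
Total: 9 hits, 8 misses, 3 evictions

Answer: 3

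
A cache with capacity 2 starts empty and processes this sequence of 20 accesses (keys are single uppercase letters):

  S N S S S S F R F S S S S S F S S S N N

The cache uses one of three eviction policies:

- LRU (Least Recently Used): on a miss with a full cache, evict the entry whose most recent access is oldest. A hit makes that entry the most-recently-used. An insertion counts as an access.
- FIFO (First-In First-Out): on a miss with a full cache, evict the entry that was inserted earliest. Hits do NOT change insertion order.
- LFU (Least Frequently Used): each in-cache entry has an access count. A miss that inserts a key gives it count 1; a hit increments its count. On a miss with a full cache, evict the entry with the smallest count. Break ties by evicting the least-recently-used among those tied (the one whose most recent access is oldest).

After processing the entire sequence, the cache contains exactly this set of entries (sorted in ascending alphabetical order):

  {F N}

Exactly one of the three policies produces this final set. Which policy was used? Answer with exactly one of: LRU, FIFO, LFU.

Answer: FIFO

Derivation:
Simulating under each policy and comparing final sets:
  LRU: final set = {N S} -> differs
  FIFO: final set = {F N} -> MATCHES target
  LFU: final set = {N S} -> differs
Only FIFO produces the target set.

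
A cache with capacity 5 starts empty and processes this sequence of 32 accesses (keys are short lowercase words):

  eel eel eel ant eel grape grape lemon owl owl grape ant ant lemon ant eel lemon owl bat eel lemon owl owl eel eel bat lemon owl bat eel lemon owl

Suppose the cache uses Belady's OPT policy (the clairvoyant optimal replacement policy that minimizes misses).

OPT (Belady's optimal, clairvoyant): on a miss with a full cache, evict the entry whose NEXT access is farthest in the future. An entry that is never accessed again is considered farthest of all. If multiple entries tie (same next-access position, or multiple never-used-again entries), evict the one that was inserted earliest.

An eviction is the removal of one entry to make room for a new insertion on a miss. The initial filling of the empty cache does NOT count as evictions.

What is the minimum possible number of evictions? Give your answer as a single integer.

OPT (Belady) simulation (capacity=5):
  1. access eel: MISS. Cache: [eel]
  2. access eel: HIT. Next use of eel: step 3. Cache: [eel]
  3. access eel: HIT. Next use of eel: step 5. Cache: [eel]
  4. access ant: MISS. Cache: [eel ant]
  5. access eel: HIT. Next use of eel: step 16. Cache: [eel ant]
  6. access grape: MISS. Cache: [eel ant grape]
  7. access grape: HIT. Next use of grape: step 11. Cache: [eel ant grape]
  8. access lemon: MISS. Cache: [eel ant grape lemon]
  9. access owl: MISS. Cache: [eel ant grape lemon owl]
  10. access owl: HIT. Next use of owl: step 18. Cache: [eel ant grape lemon owl]
  11. access grape: HIT. Next use of grape: never. Cache: [eel ant grape lemon owl]
  12. access ant: HIT. Next use of ant: step 13. Cache: [eel ant grape lemon owl]
  13. access ant: HIT. Next use of ant: step 15. Cache: [eel ant grape lemon owl]
  14. access lemon: HIT. Next use of lemon: step 17. Cache: [eel ant grape lemon owl]
  15. access ant: HIT. Next use of ant: never. Cache: [eel ant grape lemon owl]
  16. access eel: HIT. Next use of eel: step 20. Cache: [eel ant grape lemon owl]
  17. access lemon: HIT. Next use of lemon: step 21. Cache: [eel ant grape lemon owl]
  18. access owl: HIT. Next use of owl: step 22. Cache: [eel ant grape lemon owl]
  19. access bat: MISS, evict ant (next use: never). Cache: [eel grape lemon owl bat]
  20. access eel: HIT. Next use of eel: step 24. Cache: [eel grape lemon owl bat]
  21. access lemon: HIT. Next use of lemon: step 27. Cache: [eel grape lemon owl bat]
  22. access owl: HIT. Next use of owl: step 23. Cache: [eel grape lemon owl bat]
  23. access owl: HIT. Next use of owl: step 28. Cache: [eel grape lemon owl bat]
  24. access eel: HIT. Next use of eel: step 25. Cache: [eel grape lemon owl bat]
  25. access eel: HIT. Next use of eel: step 30. Cache: [eel grape lemon owl bat]
  26. access bat: HIT. Next use of bat: step 29. Cache: [eel grape lemon owl bat]
  27. access lemon: HIT. Next use of lemon: step 31. Cache: [eel grape lemon owl bat]
  28. access owl: HIT. Next use of owl: step 32. Cache: [eel grape lemon owl bat]
  29. access bat: HIT. Next use of bat: never. Cache: [eel grape lemon owl bat]
  30. access eel: HIT. Next use of eel: never. Cache: [eel grape lemon owl bat]
  31. access lemon: HIT. Next use of lemon: never. Cache: [eel grape lemon owl bat]
  32. access owl: HIT. Next use of owl: never. Cache: [eel grape lemon owl bat]
Total: 26 hits, 6 misses, 1 evictions

Answer: 1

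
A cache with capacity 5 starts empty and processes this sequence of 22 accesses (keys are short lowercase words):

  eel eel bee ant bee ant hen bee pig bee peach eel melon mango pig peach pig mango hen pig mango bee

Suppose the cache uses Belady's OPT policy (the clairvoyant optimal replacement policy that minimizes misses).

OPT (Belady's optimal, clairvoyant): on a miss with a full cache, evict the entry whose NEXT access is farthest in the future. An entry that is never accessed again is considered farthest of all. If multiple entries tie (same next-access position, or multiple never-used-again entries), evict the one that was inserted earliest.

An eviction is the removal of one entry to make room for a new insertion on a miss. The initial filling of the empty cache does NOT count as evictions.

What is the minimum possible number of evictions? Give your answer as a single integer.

OPT (Belady) simulation (capacity=5):
  1. access eel: MISS. Cache: [eel]
  2. access eel: HIT. Next use of eel: step 12. Cache: [eel]
  3. access bee: MISS. Cache: [eel bee]
  4. access ant: MISS. Cache: [eel bee ant]
  5. access bee: HIT. Next use of bee: step 8. Cache: [eel bee ant]
  6. access ant: HIT. Next use of ant: never. Cache: [eel bee ant]
  7. access hen: MISS. Cache: [eel bee ant hen]
  8. access bee: HIT. Next use of bee: step 10. Cache: [eel bee ant hen]
  9. access pig: MISS. Cache: [eel bee ant hen pig]
  10. access bee: HIT. Next use of bee: step 22. Cache: [eel bee ant hen pig]
  11. access peach: MISS, evict ant (next use: never). Cache: [eel bee hen pig peach]
  12. access eel: HIT. Next use of eel: never. Cache: [eel bee hen pig peach]
  13. access melon: MISS, evict eel (next use: never). Cache: [bee hen pig peach melon]
  14. access mango: MISS, evict melon (next use: never). Cache: [bee hen pig peach mango]
  15. access pig: HIT. Next use of pig: step 17. Cache: [bee hen pig peach mango]
  16. access peach: HIT. Next use of peach: never. Cache: [bee hen pig peach mango]
  17. access pig: HIT. Next use of pig: step 20. Cache: [bee hen pig peach mango]
  18. access mango: HIT. Next use of mango: step 21. Cache: [bee hen pig peach mango]
  19. access hen: HIT. Next use of hen: never. Cache: [bee hen pig peach mango]
  20. access pig: HIT. Next use of pig: never. Cache: [bee hen pig peach mango]
  21. access mango: HIT. Next use of mango: never. Cache: [bee hen pig peach mango]
  22. access bee: HIT. Next use of bee: never. Cache: [bee hen pig peach mango]
Total: 14 hits, 8 misses, 3 evictions

Answer: 3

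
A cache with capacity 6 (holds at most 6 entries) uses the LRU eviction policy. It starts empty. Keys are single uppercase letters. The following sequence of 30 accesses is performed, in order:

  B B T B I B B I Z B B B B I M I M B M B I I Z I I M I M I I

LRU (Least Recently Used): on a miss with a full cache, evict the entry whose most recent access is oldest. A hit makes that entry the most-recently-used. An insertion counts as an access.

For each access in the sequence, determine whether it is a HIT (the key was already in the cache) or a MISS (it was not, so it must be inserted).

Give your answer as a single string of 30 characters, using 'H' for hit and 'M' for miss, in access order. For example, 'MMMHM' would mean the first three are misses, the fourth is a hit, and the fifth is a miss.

LRU simulation (capacity=6):
  1. access B: MISS. Cache (LRU->MRU): [B]
  2. access B: HIT. Cache (LRU->MRU): [B]
  3. access T: MISS. Cache (LRU->MRU): [B T]
  4. access B: HIT. Cache (LRU->MRU): [T B]
  5. access I: MISS. Cache (LRU->MRU): [T B I]
  6. access B: HIT. Cache (LRU->MRU): [T I B]
  7. access B: HIT. Cache (LRU->MRU): [T I B]
  8. access I: HIT. Cache (LRU->MRU): [T B I]
  9. access Z: MISS. Cache (LRU->MRU): [T B I Z]
  10. access B: HIT. Cache (LRU->MRU): [T I Z B]
  11. access B: HIT. Cache (LRU->MRU): [T I Z B]
  12. access B: HIT. Cache (LRU->MRU): [T I Z B]
  13. access B: HIT. Cache (LRU->MRU): [T I Z B]
  14. access I: HIT. Cache (LRU->MRU): [T Z B I]
  15. access M: MISS. Cache (LRU->MRU): [T Z B I M]
  16. access I: HIT. Cache (LRU->MRU): [T Z B M I]
  17. access M: HIT. Cache (LRU->MRU): [T Z B I M]
  18. access B: HIT. Cache (LRU->MRU): [T Z I M B]
  19. access M: HIT. Cache (LRU->MRU): [T Z I B M]
  20. access B: HIT. Cache (LRU->MRU): [T Z I M B]
  21. access I: HIT. Cache (LRU->MRU): [T Z M B I]
  22. access I: HIT. Cache (LRU->MRU): [T Z M B I]
  23. access Z: HIT. Cache (LRU->MRU): [T M B I Z]
  24. access I: HIT. Cache (LRU->MRU): [T M B Z I]
  25. access I: HIT. Cache (LRU->MRU): [T M B Z I]
  26. access M: HIT. Cache (LRU->MRU): [T B Z I M]
  27. access I: HIT. Cache (LRU->MRU): [T B Z M I]
  28. access M: HIT. Cache (LRU->MRU): [T B Z I M]
  29. access I: HIT. Cache (LRU->MRU): [T B Z M I]
  30. access I: HIT. Cache (LRU->MRU): [T B Z M I]
Total: 25 hits, 5 misses, 0 evictions

Answer: MHMHMHHHMHHHHHMHHHHHHHHHHHHHHH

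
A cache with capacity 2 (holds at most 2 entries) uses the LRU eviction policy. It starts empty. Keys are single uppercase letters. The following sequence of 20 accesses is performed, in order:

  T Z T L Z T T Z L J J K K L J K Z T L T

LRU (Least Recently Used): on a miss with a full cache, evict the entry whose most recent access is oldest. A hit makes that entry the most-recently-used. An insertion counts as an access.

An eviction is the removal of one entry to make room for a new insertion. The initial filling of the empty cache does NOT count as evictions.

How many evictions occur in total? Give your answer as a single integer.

LRU simulation (capacity=2):
  1. access T: MISS. Cache (LRU->MRU): [T]
  2. access Z: MISS. Cache (LRU->MRU): [T Z]
  3. access T: HIT. Cache (LRU->MRU): [Z T]
  4. access L: MISS, evict Z. Cache (LRU->MRU): [T L]
  5. access Z: MISS, evict T. Cache (LRU->MRU): [L Z]
  6. access T: MISS, evict L. Cache (LRU->MRU): [Z T]
  7. access T: HIT. Cache (LRU->MRU): [Z T]
  8. access Z: HIT. Cache (LRU->MRU): [T Z]
  9. access L: MISS, evict T. Cache (LRU->MRU): [Z L]
  10. access J: MISS, evict Z. Cache (LRU->MRU): [L J]
  11. access J: HIT. Cache (LRU->MRU): [L J]
  12. access K: MISS, evict L. Cache (LRU->MRU): [J K]
  13. access K: HIT. Cache (LRU->MRU): [J K]
  14. access L: MISS, evict J. Cache (LRU->MRU): [K L]
  15. access J: MISS, evict K. Cache (LRU->MRU): [L J]
  16. access K: MISS, evict L. Cache (LRU->MRU): [J K]
  17. access Z: MISS, evict J. Cache (LRU->MRU): [K Z]
  18. access T: MISS, evict K. Cache (LRU->MRU): [Z T]
  19. access L: MISS, evict Z. Cache (LRU->MRU): [T L]
  20. access T: HIT. Cache (LRU->MRU): [L T]
Total: 6 hits, 14 misses, 12 evictions

Answer: 12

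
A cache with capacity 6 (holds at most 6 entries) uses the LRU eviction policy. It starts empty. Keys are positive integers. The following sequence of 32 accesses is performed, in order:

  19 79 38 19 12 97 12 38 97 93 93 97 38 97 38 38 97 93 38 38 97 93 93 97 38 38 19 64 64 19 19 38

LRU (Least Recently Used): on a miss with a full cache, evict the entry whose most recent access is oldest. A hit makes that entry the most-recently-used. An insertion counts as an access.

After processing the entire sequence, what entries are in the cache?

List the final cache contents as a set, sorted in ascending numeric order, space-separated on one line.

LRU simulation (capacity=6):
  1. access 19: MISS. Cache (LRU->MRU): [19]
  2. access 79: MISS. Cache (LRU->MRU): [19 79]
  3. access 38: MISS. Cache (LRU->MRU): [19 79 38]
  4. access 19: HIT. Cache (LRU->MRU): [79 38 19]
  5. access 12: MISS. Cache (LRU->MRU): [79 38 19 12]
  6. access 97: MISS. Cache (LRU->MRU): [79 38 19 12 97]
  7. access 12: HIT. Cache (LRU->MRU): [79 38 19 97 12]
  8. access 38: HIT. Cache (LRU->MRU): [79 19 97 12 38]
  9. access 97: HIT. Cache (LRU->MRU): [79 19 12 38 97]
  10. access 93: MISS. Cache (LRU->MRU): [79 19 12 38 97 93]
  11. access 93: HIT. Cache (LRU->MRU): [79 19 12 38 97 93]
  12. access 97: HIT. Cache (LRU->MRU): [79 19 12 38 93 97]
  13. access 38: HIT. Cache (LRU->MRU): [79 19 12 93 97 38]
  14. access 97: HIT. Cache (LRU->MRU): [79 19 12 93 38 97]
  15. access 38: HIT. Cache (LRU->MRU): [79 19 12 93 97 38]
  16. access 38: HIT. Cache (LRU->MRU): [79 19 12 93 97 38]
  17. access 97: HIT. Cache (LRU->MRU): [79 19 12 93 38 97]
  18. access 93: HIT. Cache (LRU->MRU): [79 19 12 38 97 93]
  19. access 38: HIT. Cache (LRU->MRU): [79 19 12 97 93 38]
  20. access 38: HIT. Cache (LRU->MRU): [79 19 12 97 93 38]
  21. access 97: HIT. Cache (LRU->MRU): [79 19 12 93 38 97]
  22. access 93: HIT. Cache (LRU->MRU): [79 19 12 38 97 93]
  23. access 93: HIT. Cache (LRU->MRU): [79 19 12 38 97 93]
  24. access 97: HIT. Cache (LRU->MRU): [79 19 12 38 93 97]
  25. access 38: HIT. Cache (LRU->MRU): [79 19 12 93 97 38]
  26. access 38: HIT. Cache (LRU->MRU): [79 19 12 93 97 38]
  27. access 19: HIT. Cache (LRU->MRU): [79 12 93 97 38 19]
  28. access 64: MISS, evict 79. Cache (LRU->MRU): [12 93 97 38 19 64]
  29. access 64: HIT. Cache (LRU->MRU): [12 93 97 38 19 64]
  30. access 19: HIT. Cache (LRU->MRU): [12 93 97 38 64 19]
  31. access 19: HIT. Cache (LRU->MRU): [12 93 97 38 64 19]
  32. access 38: HIT. Cache (LRU->MRU): [12 93 97 64 19 38]
Total: 25 hits, 7 misses, 1 evictions

Answer: 12 19 38 64 93 97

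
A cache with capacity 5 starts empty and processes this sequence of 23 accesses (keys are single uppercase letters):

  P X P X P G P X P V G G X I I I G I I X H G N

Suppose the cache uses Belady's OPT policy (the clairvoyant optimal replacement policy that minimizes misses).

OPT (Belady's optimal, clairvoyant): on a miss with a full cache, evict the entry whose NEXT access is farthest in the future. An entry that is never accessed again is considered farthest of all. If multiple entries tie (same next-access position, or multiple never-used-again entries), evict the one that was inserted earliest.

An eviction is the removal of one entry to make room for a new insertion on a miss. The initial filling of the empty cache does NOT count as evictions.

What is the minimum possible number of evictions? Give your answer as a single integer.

OPT (Belady) simulation (capacity=5):
  1. access P: MISS. Cache: [P]
  2. access X: MISS. Cache: [P X]
  3. access P: HIT. Next use of P: step 5. Cache: [P X]
  4. access X: HIT. Next use of X: step 8. Cache: [P X]
  5. access P: HIT. Next use of P: step 7. Cache: [P X]
  6. access G: MISS. Cache: [P X G]
  7. access P: HIT. Next use of P: step 9. Cache: [P X G]
  8. access X: HIT. Next use of X: step 13. Cache: [P X G]
  9. access P: HIT. Next use of P: never. Cache: [P X G]
  10. access V: MISS. Cache: [P X G V]
  11. access G: HIT. Next use of G: step 12. Cache: [P X G V]
  12. access G: HIT. Next use of G: step 17. Cache: [P X G V]
  13. access X: HIT. Next use of X: step 20. Cache: [P X G V]
  14. access I: MISS. Cache: [P X G V I]
  15. access I: HIT. Next use of I: step 16. Cache: [P X G V I]
  16. access I: HIT. Next use of I: step 18. Cache: [P X G V I]
  17. access G: HIT. Next use of G: step 22. Cache: [P X G V I]
  18. access I: HIT. Next use of I: step 19. Cache: [P X G V I]
  19. access I: HIT. Next use of I: never. Cache: [P X G V I]
  20. access X: HIT. Next use of X: never. Cache: [P X G V I]
  21. access H: MISS, evict P (next use: never). Cache: [X G V I H]
  22. access G: HIT. Next use of G: never. Cache: [X G V I H]
  23. access N: MISS, evict X (next use: never). Cache: [G V I H N]
Total: 16 hits, 7 misses, 2 evictions

Answer: 2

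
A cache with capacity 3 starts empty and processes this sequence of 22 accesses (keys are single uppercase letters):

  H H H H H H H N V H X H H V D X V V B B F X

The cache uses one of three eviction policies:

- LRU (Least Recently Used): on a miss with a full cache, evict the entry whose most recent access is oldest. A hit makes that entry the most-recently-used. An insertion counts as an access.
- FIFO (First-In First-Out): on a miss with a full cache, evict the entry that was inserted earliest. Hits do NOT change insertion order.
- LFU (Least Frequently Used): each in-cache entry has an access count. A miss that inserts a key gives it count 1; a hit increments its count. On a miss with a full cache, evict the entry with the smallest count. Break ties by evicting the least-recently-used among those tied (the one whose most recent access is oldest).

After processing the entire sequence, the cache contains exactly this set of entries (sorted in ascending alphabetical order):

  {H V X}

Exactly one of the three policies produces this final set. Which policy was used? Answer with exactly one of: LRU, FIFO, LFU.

Simulating under each policy and comparing final sets:
  LRU: final set = {B F X} -> differs
  FIFO: final set = {B F X} -> differs
  LFU: final set = {H V X} -> MATCHES target
Only LFU produces the target set.

Answer: LFU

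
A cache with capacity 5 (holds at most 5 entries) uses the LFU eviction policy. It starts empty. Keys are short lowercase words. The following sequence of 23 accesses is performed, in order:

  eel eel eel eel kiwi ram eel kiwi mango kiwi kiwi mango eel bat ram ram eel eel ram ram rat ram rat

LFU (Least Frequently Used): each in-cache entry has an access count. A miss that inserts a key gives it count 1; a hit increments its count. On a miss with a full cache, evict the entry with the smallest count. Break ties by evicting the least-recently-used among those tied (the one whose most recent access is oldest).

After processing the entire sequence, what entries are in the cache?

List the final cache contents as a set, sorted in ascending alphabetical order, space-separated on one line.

LFU simulation (capacity=5):
  1. access eel: MISS. Cache: [eel(c=1)]
  2. access eel: HIT, count now 2. Cache: [eel(c=2)]
  3. access eel: HIT, count now 3. Cache: [eel(c=3)]
  4. access eel: HIT, count now 4. Cache: [eel(c=4)]
  5. access kiwi: MISS. Cache: [kiwi(c=1) eel(c=4)]
  6. access ram: MISS. Cache: [kiwi(c=1) ram(c=1) eel(c=4)]
  7. access eel: HIT, count now 5. Cache: [kiwi(c=1) ram(c=1) eel(c=5)]
  8. access kiwi: HIT, count now 2. Cache: [ram(c=1) kiwi(c=2) eel(c=5)]
  9. access mango: MISS. Cache: [ram(c=1) mango(c=1) kiwi(c=2) eel(c=5)]
  10. access kiwi: HIT, count now 3. Cache: [ram(c=1) mango(c=1) kiwi(c=3) eel(c=5)]
  11. access kiwi: HIT, count now 4. Cache: [ram(c=1) mango(c=1) kiwi(c=4) eel(c=5)]
  12. access mango: HIT, count now 2. Cache: [ram(c=1) mango(c=2) kiwi(c=4) eel(c=5)]
  13. access eel: HIT, count now 6. Cache: [ram(c=1) mango(c=2) kiwi(c=4) eel(c=6)]
  14. access bat: MISS. Cache: [ram(c=1) bat(c=1) mango(c=2) kiwi(c=4) eel(c=6)]
  15. access ram: HIT, count now 2. Cache: [bat(c=1) mango(c=2) ram(c=2) kiwi(c=4) eel(c=6)]
  16. access ram: HIT, count now 3. Cache: [bat(c=1) mango(c=2) ram(c=3) kiwi(c=4) eel(c=6)]
  17. access eel: HIT, count now 7. Cache: [bat(c=1) mango(c=2) ram(c=3) kiwi(c=4) eel(c=7)]
  18. access eel: HIT, count now 8. Cache: [bat(c=1) mango(c=2) ram(c=3) kiwi(c=4) eel(c=8)]
  19. access ram: HIT, count now 4. Cache: [bat(c=1) mango(c=2) kiwi(c=4) ram(c=4) eel(c=8)]
  20. access ram: HIT, count now 5. Cache: [bat(c=1) mango(c=2) kiwi(c=4) ram(c=5) eel(c=8)]
  21. access rat: MISS, evict bat(c=1). Cache: [rat(c=1) mango(c=2) kiwi(c=4) ram(c=5) eel(c=8)]
  22. access ram: HIT, count now 6. Cache: [rat(c=1) mango(c=2) kiwi(c=4) ram(c=6) eel(c=8)]
  23. access rat: HIT, count now 2. Cache: [mango(c=2) rat(c=2) kiwi(c=4) ram(c=6) eel(c=8)]
Total: 17 hits, 6 misses, 1 evictions

Answer: eel kiwi mango ram rat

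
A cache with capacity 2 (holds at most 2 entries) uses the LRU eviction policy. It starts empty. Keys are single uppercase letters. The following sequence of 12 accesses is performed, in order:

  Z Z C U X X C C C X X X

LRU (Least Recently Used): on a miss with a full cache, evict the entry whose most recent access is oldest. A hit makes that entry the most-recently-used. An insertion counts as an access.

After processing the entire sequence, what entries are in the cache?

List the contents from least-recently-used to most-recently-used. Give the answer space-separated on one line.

Answer: C X

Derivation:
LRU simulation (capacity=2):
  1. access Z: MISS. Cache (LRU->MRU): [Z]
  2. access Z: HIT. Cache (LRU->MRU): [Z]
  3. access C: MISS. Cache (LRU->MRU): [Z C]
  4. access U: MISS, evict Z. Cache (LRU->MRU): [C U]
  5. access X: MISS, evict C. Cache (LRU->MRU): [U X]
  6. access X: HIT. Cache (LRU->MRU): [U X]
  7. access C: MISS, evict U. Cache (LRU->MRU): [X C]
  8. access C: HIT. Cache (LRU->MRU): [X C]
  9. access C: HIT. Cache (LRU->MRU): [X C]
  10. access X: HIT. Cache (LRU->MRU): [C X]
  11. access X: HIT. Cache (LRU->MRU): [C X]
  12. access X: HIT. Cache (LRU->MRU): [C X]
Total: 7 hits, 5 misses, 3 evictions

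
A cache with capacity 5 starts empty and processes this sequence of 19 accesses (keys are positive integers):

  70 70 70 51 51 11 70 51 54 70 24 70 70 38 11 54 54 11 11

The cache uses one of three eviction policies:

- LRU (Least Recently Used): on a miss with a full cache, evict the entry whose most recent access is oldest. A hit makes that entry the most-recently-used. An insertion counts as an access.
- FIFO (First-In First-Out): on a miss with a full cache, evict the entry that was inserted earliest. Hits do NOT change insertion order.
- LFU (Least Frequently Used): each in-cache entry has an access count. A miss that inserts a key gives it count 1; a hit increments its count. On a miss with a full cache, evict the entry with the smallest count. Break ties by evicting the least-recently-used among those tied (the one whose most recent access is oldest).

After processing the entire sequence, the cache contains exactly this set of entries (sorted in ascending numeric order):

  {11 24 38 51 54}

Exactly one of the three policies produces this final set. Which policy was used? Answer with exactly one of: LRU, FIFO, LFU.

Answer: FIFO

Derivation:
Simulating under each policy and comparing final sets:
  LRU: final set = {11 24 38 54 70} -> differs
  FIFO: final set = {11 24 38 51 54} -> MATCHES target
  LFU: final set = {11 38 51 54 70} -> differs
Only FIFO produces the target set.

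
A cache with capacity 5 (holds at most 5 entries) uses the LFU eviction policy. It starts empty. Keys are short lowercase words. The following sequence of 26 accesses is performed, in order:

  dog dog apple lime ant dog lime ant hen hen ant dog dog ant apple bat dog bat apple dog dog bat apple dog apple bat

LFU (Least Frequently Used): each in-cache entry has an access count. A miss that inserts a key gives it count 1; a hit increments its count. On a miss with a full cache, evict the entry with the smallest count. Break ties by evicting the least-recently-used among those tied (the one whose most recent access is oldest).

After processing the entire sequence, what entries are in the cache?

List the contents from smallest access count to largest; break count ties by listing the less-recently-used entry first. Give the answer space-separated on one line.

Answer: hen ant bat apple dog

Derivation:
LFU simulation (capacity=5):
  1. access dog: MISS. Cache: [dog(c=1)]
  2. access dog: HIT, count now 2. Cache: [dog(c=2)]
  3. access apple: MISS. Cache: [apple(c=1) dog(c=2)]
  4. access lime: MISS. Cache: [apple(c=1) lime(c=1) dog(c=2)]
  5. access ant: MISS. Cache: [apple(c=1) lime(c=1) ant(c=1) dog(c=2)]
  6. access dog: HIT, count now 3. Cache: [apple(c=1) lime(c=1) ant(c=1) dog(c=3)]
  7. access lime: HIT, count now 2. Cache: [apple(c=1) ant(c=1) lime(c=2) dog(c=3)]
  8. access ant: HIT, count now 2. Cache: [apple(c=1) lime(c=2) ant(c=2) dog(c=3)]
  9. access hen: MISS. Cache: [apple(c=1) hen(c=1) lime(c=2) ant(c=2) dog(c=3)]
  10. access hen: HIT, count now 2. Cache: [apple(c=1) lime(c=2) ant(c=2) hen(c=2) dog(c=3)]
  11. access ant: HIT, count now 3. Cache: [apple(c=1) lime(c=2) hen(c=2) dog(c=3) ant(c=3)]
  12. access dog: HIT, count now 4. Cache: [apple(c=1) lime(c=2) hen(c=2) ant(c=3) dog(c=4)]
  13. access dog: HIT, count now 5. Cache: [apple(c=1) lime(c=2) hen(c=2) ant(c=3) dog(c=5)]
  14. access ant: HIT, count now 4. Cache: [apple(c=1) lime(c=2) hen(c=2) ant(c=4) dog(c=5)]
  15. access apple: HIT, count now 2. Cache: [lime(c=2) hen(c=2) apple(c=2) ant(c=4) dog(c=5)]
  16. access bat: MISS, evict lime(c=2). Cache: [bat(c=1) hen(c=2) apple(c=2) ant(c=4) dog(c=5)]
  17. access dog: HIT, count now 6. Cache: [bat(c=1) hen(c=2) apple(c=2) ant(c=4) dog(c=6)]
  18. access bat: HIT, count now 2. Cache: [hen(c=2) apple(c=2) bat(c=2) ant(c=4) dog(c=6)]
  19. access apple: HIT, count now 3. Cache: [hen(c=2) bat(c=2) apple(c=3) ant(c=4) dog(c=6)]
  20. access dog: HIT, count now 7. Cache: [hen(c=2) bat(c=2) apple(c=3) ant(c=4) dog(c=7)]
  21. access dog: HIT, count now 8. Cache: [hen(c=2) bat(c=2) apple(c=3) ant(c=4) dog(c=8)]
  22. access bat: HIT, count now 3. Cache: [hen(c=2) apple(c=3) bat(c=3) ant(c=4) dog(c=8)]
  23. access apple: HIT, count now 4. Cache: [hen(c=2) bat(c=3) ant(c=4) apple(c=4) dog(c=8)]
  24. access dog: HIT, count now 9. Cache: [hen(c=2) bat(c=3) ant(c=4) apple(c=4) dog(c=9)]
  25. access apple: HIT, count now 5. Cache: [hen(c=2) bat(c=3) ant(c=4) apple(c=5) dog(c=9)]
  26. access bat: HIT, count now 4. Cache: [hen(c=2) ant(c=4) bat(c=4) apple(c=5) dog(c=9)]
Total: 20 hits, 6 misses, 1 evictions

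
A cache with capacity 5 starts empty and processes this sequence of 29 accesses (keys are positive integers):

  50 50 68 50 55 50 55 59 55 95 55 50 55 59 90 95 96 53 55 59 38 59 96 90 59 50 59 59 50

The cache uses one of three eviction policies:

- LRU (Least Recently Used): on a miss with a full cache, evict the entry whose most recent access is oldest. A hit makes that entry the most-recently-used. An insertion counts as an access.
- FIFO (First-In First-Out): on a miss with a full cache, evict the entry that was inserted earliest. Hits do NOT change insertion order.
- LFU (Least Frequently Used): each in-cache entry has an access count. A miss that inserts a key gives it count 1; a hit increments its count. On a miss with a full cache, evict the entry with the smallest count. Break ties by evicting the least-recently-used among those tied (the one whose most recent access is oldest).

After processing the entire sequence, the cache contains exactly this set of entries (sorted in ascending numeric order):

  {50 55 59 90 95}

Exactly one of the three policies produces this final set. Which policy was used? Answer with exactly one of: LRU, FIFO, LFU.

Simulating under each policy and comparing final sets:
  LRU: final set = {38 50 59 90 96} -> differs
  FIFO: final set = {38 50 55 59 90} -> differs
  LFU: final set = {50 55 59 90 95} -> MATCHES target
Only LFU produces the target set.

Answer: LFU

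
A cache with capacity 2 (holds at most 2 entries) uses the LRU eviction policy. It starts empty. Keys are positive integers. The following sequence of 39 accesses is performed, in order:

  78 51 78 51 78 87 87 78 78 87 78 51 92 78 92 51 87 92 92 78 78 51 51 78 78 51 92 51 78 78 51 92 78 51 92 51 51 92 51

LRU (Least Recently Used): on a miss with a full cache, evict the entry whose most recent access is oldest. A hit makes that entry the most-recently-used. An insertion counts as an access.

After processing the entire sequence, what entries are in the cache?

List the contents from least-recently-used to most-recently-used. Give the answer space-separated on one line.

Answer: 92 51

Derivation:
LRU simulation (capacity=2):
  1. access 78: MISS. Cache (LRU->MRU): [78]
  2. access 51: MISS. Cache (LRU->MRU): [78 51]
  3. access 78: HIT. Cache (LRU->MRU): [51 78]
  4. access 51: HIT. Cache (LRU->MRU): [78 51]
  5. access 78: HIT. Cache (LRU->MRU): [51 78]
  6. access 87: MISS, evict 51. Cache (LRU->MRU): [78 87]
  7. access 87: HIT. Cache (LRU->MRU): [78 87]
  8. access 78: HIT. Cache (LRU->MRU): [87 78]
  9. access 78: HIT. Cache (LRU->MRU): [87 78]
  10. access 87: HIT. Cache (LRU->MRU): [78 87]
  11. access 78: HIT. Cache (LRU->MRU): [87 78]
  12. access 51: MISS, evict 87. Cache (LRU->MRU): [78 51]
  13. access 92: MISS, evict 78. Cache (LRU->MRU): [51 92]
  14. access 78: MISS, evict 51. Cache (LRU->MRU): [92 78]
  15. access 92: HIT. Cache (LRU->MRU): [78 92]
  16. access 51: MISS, evict 78. Cache (LRU->MRU): [92 51]
  17. access 87: MISS, evict 92. Cache (LRU->MRU): [51 87]
  18. access 92: MISS, evict 51. Cache (LRU->MRU): [87 92]
  19. access 92: HIT. Cache (LRU->MRU): [87 92]
  20. access 78: MISS, evict 87. Cache (LRU->MRU): [92 78]
  21. access 78: HIT. Cache (LRU->MRU): [92 78]
  22. access 51: MISS, evict 92. Cache (LRU->MRU): [78 51]
  23. access 51: HIT. Cache (LRU->MRU): [78 51]
  24. access 78: HIT. Cache (LRU->MRU): [51 78]
  25. access 78: HIT. Cache (LRU->MRU): [51 78]
  26. access 51: HIT. Cache (LRU->MRU): [78 51]
  27. access 92: MISS, evict 78. Cache (LRU->MRU): [51 92]
  28. access 51: HIT. Cache (LRU->MRU): [92 51]
  29. access 78: MISS, evict 92. Cache (LRU->MRU): [51 78]
  30. access 78: HIT. Cache (LRU->MRU): [51 78]
  31. access 51: HIT. Cache (LRU->MRU): [78 51]
  32. access 92: MISS, evict 78. Cache (LRU->MRU): [51 92]
  33. access 78: MISS, evict 51. Cache (LRU->MRU): [92 78]
  34. access 51: MISS, evict 92. Cache (LRU->MRU): [78 51]
  35. access 92: MISS, evict 78. Cache (LRU->MRU): [51 92]
  36. access 51: HIT. Cache (LRU->MRU): [92 51]
  37. access 51: HIT. Cache (LRU->MRU): [92 51]
  38. access 92: HIT. Cache (LRU->MRU): [51 92]
  39. access 51: HIT. Cache (LRU->MRU): [92 51]
Total: 22 hits, 17 misses, 15 evictions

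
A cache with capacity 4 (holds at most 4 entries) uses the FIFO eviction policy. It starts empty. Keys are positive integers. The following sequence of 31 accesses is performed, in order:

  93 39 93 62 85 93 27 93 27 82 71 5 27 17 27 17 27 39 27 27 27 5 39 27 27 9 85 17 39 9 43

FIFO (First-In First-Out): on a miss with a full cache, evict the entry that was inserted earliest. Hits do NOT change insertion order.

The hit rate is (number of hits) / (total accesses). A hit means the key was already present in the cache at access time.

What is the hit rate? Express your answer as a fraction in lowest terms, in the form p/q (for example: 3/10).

Answer: 16/31

Derivation:
FIFO simulation (capacity=4):
  1. access 93: MISS. Cache (old->new): [93]
  2. access 39: MISS. Cache (old->new): [93 39]
  3. access 93: HIT. Cache (old->new): [93 39]
  4. access 62: MISS. Cache (old->new): [93 39 62]
  5. access 85: MISS. Cache (old->new): [93 39 62 85]
  6. access 93: HIT. Cache (old->new): [93 39 62 85]
  7. access 27: MISS, evict 93. Cache (old->new): [39 62 85 27]
  8. access 93: MISS, evict 39. Cache (old->new): [62 85 27 93]
  9. access 27: HIT. Cache (old->new): [62 85 27 93]
  10. access 82: MISS, evict 62. Cache (old->new): [85 27 93 82]
  11. access 71: MISS, evict 85. Cache (old->new): [27 93 82 71]
  12. access 5: MISS, evict 27. Cache (old->new): [93 82 71 5]
  13. access 27: MISS, evict 93. Cache (old->new): [82 71 5 27]
  14. access 17: MISS, evict 82. Cache (old->new): [71 5 27 17]
  15. access 27: HIT. Cache (old->new): [71 5 27 17]
  16. access 17: HIT. Cache (old->new): [71 5 27 17]
  17. access 27: HIT. Cache (old->new): [71 5 27 17]
  18. access 39: MISS, evict 71. Cache (old->new): [5 27 17 39]
  19. access 27: HIT. Cache (old->new): [5 27 17 39]
  20. access 27: HIT. Cache (old->new): [5 27 17 39]
  21. access 27: HIT. Cache (old->new): [5 27 17 39]
  22. access 5: HIT. Cache (old->new): [5 27 17 39]
  23. access 39: HIT. Cache (old->new): [5 27 17 39]
  24. access 27: HIT. Cache (old->new): [5 27 17 39]
  25. access 27: HIT. Cache (old->new): [5 27 17 39]
  26. access 9: MISS, evict 5. Cache (old->new): [27 17 39 9]
  27. access 85: MISS, evict 27. Cache (old->new): [17 39 9 85]
  28. access 17: HIT. Cache (old->new): [17 39 9 85]
  29. access 39: HIT. Cache (old->new): [17 39 9 85]
  30. access 9: HIT. Cache (old->new): [17 39 9 85]
  31. access 43: MISS, evict 17. Cache (old->new): [39 9 85 43]
Total: 16 hits, 15 misses, 11 evictions

Hit rate = 16/31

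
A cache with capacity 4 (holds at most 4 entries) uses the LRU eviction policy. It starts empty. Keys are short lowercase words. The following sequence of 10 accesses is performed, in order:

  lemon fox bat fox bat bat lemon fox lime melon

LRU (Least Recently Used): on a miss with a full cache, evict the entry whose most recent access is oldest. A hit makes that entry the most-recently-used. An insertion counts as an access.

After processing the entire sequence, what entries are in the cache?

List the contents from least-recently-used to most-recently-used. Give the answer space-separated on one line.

LRU simulation (capacity=4):
  1. access lemon: MISS. Cache (LRU->MRU): [lemon]
  2. access fox: MISS. Cache (LRU->MRU): [lemon fox]
  3. access bat: MISS. Cache (LRU->MRU): [lemon fox bat]
  4. access fox: HIT. Cache (LRU->MRU): [lemon bat fox]
  5. access bat: HIT. Cache (LRU->MRU): [lemon fox bat]
  6. access bat: HIT. Cache (LRU->MRU): [lemon fox bat]
  7. access lemon: HIT. Cache (LRU->MRU): [fox bat lemon]
  8. access fox: HIT. Cache (LRU->MRU): [bat lemon fox]
  9. access lime: MISS. Cache (LRU->MRU): [bat lemon fox lime]
  10. access melon: MISS, evict bat. Cache (LRU->MRU): [lemon fox lime melon]
Total: 5 hits, 5 misses, 1 evictions

Answer: lemon fox lime melon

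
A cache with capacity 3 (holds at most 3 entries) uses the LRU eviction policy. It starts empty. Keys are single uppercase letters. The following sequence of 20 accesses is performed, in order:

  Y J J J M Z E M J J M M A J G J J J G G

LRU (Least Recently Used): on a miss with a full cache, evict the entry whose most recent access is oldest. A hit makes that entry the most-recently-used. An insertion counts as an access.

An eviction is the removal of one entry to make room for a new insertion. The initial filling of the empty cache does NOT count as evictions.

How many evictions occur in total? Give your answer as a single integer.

Answer: 5

Derivation:
LRU simulation (capacity=3):
  1. access Y: MISS. Cache (LRU->MRU): [Y]
  2. access J: MISS. Cache (LRU->MRU): [Y J]
  3. access J: HIT. Cache (LRU->MRU): [Y J]
  4. access J: HIT. Cache (LRU->MRU): [Y J]
  5. access M: MISS. Cache (LRU->MRU): [Y J M]
  6. access Z: MISS, evict Y. Cache (LRU->MRU): [J M Z]
  7. access E: MISS, evict J. Cache (LRU->MRU): [M Z E]
  8. access M: HIT. Cache (LRU->MRU): [Z E M]
  9. access J: MISS, evict Z. Cache (LRU->MRU): [E M J]
  10. access J: HIT. Cache (LRU->MRU): [E M J]
  11. access M: HIT. Cache (LRU->MRU): [E J M]
  12. access M: HIT. Cache (LRU->MRU): [E J M]
  13. access A: MISS, evict E. Cache (LRU->MRU): [J M A]
  14. access J: HIT. Cache (LRU->MRU): [M A J]
  15. access G: MISS, evict M. Cache (LRU->MRU): [A J G]
  16. access J: HIT. Cache (LRU->MRU): [A G J]
  17. access J: HIT. Cache (LRU->MRU): [A G J]
  18. access J: HIT. Cache (LRU->MRU): [A G J]
  19. access G: HIT. Cache (LRU->MRU): [A J G]
  20. access G: HIT. Cache (LRU->MRU): [A J G]
Total: 12 hits, 8 misses, 5 evictions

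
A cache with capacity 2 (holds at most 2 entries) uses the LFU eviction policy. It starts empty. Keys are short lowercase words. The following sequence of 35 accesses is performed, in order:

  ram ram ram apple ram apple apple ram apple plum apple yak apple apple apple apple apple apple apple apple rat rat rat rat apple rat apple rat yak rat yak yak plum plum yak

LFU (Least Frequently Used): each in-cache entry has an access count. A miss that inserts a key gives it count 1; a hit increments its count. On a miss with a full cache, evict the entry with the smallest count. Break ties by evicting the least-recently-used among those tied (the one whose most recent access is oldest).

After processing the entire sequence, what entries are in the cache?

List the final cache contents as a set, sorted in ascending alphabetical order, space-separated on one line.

Answer: apple yak

Derivation:
LFU simulation (capacity=2):
  1. access ram: MISS. Cache: [ram(c=1)]
  2. access ram: HIT, count now 2. Cache: [ram(c=2)]
  3. access ram: HIT, count now 3. Cache: [ram(c=3)]
  4. access apple: MISS. Cache: [apple(c=1) ram(c=3)]
  5. access ram: HIT, count now 4. Cache: [apple(c=1) ram(c=4)]
  6. access apple: HIT, count now 2. Cache: [apple(c=2) ram(c=4)]
  7. access apple: HIT, count now 3. Cache: [apple(c=3) ram(c=4)]
  8. access ram: HIT, count now 5. Cache: [apple(c=3) ram(c=5)]
  9. access apple: HIT, count now 4. Cache: [apple(c=4) ram(c=5)]
  10. access plum: MISS, evict apple(c=4). Cache: [plum(c=1) ram(c=5)]
  11. access apple: MISS, evict plum(c=1). Cache: [apple(c=1) ram(c=5)]
  12. access yak: MISS, evict apple(c=1). Cache: [yak(c=1) ram(c=5)]
  13. access apple: MISS, evict yak(c=1). Cache: [apple(c=1) ram(c=5)]
  14. access apple: HIT, count now 2. Cache: [apple(c=2) ram(c=5)]
  15. access apple: HIT, count now 3. Cache: [apple(c=3) ram(c=5)]
  16. access apple: HIT, count now 4. Cache: [apple(c=4) ram(c=5)]
  17. access apple: HIT, count now 5. Cache: [ram(c=5) apple(c=5)]
  18. access apple: HIT, count now 6. Cache: [ram(c=5) apple(c=6)]
  19. access apple: HIT, count now 7. Cache: [ram(c=5) apple(c=7)]
  20. access apple: HIT, count now 8. Cache: [ram(c=5) apple(c=8)]
  21. access rat: MISS, evict ram(c=5). Cache: [rat(c=1) apple(c=8)]
  22. access rat: HIT, count now 2. Cache: [rat(c=2) apple(c=8)]
  23. access rat: HIT, count now 3. Cache: [rat(c=3) apple(c=8)]
  24. access rat: HIT, count now 4. Cache: [rat(c=4) apple(c=8)]
  25. access apple: HIT, count now 9. Cache: [rat(c=4) apple(c=9)]
  26. access rat: HIT, count now 5. Cache: [rat(c=5) apple(c=9)]
  27. access apple: HIT, count now 10. Cache: [rat(c=5) apple(c=10)]
  28. access rat: HIT, count now 6. Cache: [rat(c=6) apple(c=10)]
  29. access yak: MISS, evict rat(c=6). Cache: [yak(c=1) apple(c=10)]
  30. access rat: MISS, evict yak(c=1). Cache: [rat(c=1) apple(c=10)]
  31. access yak: MISS, evict rat(c=1). Cache: [yak(c=1) apple(c=10)]
  32. access yak: HIT, count now 2. Cache: [yak(c=2) apple(c=10)]
  33. access plum: MISS, evict yak(c=2). Cache: [plum(c=1) apple(c=10)]
  34. access plum: HIT, count now 2. Cache: [plum(c=2) apple(c=10)]
  35. access yak: MISS, evict plum(c=2). Cache: [yak(c=1) apple(c=10)]
Total: 23 hits, 12 misses, 10 evictions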